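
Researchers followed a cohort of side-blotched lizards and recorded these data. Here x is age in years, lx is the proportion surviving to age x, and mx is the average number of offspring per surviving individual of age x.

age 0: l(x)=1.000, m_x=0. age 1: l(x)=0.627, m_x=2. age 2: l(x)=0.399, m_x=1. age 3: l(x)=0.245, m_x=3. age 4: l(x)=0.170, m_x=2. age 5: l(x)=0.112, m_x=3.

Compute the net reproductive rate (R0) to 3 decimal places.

lx·mx by age: 0, 1.254, 0.399, 0.735, 0.34, 0.336
R0 = Σ lx·mx = 3.064 → 3.064

3.064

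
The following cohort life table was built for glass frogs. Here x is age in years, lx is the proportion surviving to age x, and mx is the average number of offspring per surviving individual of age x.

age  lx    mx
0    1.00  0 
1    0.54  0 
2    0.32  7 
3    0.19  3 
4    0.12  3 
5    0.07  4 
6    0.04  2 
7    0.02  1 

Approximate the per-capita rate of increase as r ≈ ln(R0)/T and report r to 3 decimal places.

0.466

R0 = Σ lx·mx = 0 + 0 + 2.24 + 0.57 + 0.36 + 0.28 + 0.08 + 0.02 = 3.55
Σ x·lx·mx = 9.65; T = 9.65/3.55 = 2.71831…
r ≈ ln(R0)/T = ln(3.55)/2.71831… = 0.46608… → 0.466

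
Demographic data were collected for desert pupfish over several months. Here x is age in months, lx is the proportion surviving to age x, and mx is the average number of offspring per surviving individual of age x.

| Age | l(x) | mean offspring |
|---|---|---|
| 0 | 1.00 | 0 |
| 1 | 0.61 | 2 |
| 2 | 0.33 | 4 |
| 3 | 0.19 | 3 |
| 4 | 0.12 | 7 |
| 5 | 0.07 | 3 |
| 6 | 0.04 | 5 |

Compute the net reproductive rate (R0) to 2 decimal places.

lx·mx by age: 0, 1.22, 1.32, 0.57, 0.84, 0.21, 0.2
R0 = Σ lx·mx = 4.36 → 4.36

4.36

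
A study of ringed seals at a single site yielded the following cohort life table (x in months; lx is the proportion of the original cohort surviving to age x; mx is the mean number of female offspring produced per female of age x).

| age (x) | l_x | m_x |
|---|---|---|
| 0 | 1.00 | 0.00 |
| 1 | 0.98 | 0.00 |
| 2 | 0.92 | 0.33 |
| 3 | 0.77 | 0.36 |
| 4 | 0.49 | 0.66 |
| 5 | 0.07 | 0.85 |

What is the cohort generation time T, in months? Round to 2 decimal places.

lx·mx: 0, 0, 0.3036, 0.2772, 0.3234, 0.0595 → R0 = 0.9637
x·lx·mx: 0, 0, 0.6072, 0.8316, 1.2936, 0.2975 → Σ = 3.0299
T = 3.0299 / 0.9637 = 3.144028… → 3.14

3.14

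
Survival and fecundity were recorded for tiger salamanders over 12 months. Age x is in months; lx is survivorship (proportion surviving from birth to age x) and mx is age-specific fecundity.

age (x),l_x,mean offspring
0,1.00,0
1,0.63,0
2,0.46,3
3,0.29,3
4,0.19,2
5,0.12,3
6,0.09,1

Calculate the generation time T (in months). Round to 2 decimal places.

lx·mx: 0, 0, 1.38, 0.87, 0.38, 0.36, 0.09 → R0 = 3.08
x·lx·mx: 0, 0, 2.76, 2.61, 1.52, 1.8, 0.54 → Σ = 9.23
T = 9.23 / 3.08 = 2.996753… → 3.00

3.00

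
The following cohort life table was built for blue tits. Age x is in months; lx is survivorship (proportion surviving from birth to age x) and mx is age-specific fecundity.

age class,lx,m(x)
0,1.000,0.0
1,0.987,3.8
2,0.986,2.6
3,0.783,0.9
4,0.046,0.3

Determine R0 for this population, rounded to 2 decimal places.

7.03

lx·mx by age: 0, 3.7506, 2.5636, 0.7047, 0.0138
R0 = Σ lx·mx = 7.0327 → 7.03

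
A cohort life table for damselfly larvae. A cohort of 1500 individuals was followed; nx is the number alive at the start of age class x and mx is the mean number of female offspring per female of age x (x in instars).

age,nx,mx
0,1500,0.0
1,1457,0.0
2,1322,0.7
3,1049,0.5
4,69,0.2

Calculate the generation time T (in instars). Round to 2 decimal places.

2.38

lx = nx/n0 = nx/1500: 1, 0.97133…, 0.88133…, 0.69933…, 0.046
lx·mx: 0, 0, 0.616933…, 0.349667…, 0.0092 → R0 = 0.9758…
x·lx·mx: 0, 0, 1.233867…, 1.049…, 0.0368 → Σ = 2.319667…
T = 2.319667… / 0.9758… = 2.377195… → 2.38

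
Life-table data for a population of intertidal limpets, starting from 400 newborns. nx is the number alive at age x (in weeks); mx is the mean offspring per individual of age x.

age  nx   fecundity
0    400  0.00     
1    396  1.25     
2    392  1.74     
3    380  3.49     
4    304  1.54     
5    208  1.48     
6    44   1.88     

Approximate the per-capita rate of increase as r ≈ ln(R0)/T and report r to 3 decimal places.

0.734

lx = nx/n0 = nx/400: 1, 0.99, 0.98, 0.95, 0.76, 0.52, 0.11
R0 = Σ lx·mx = 0 + 1.2375 + 1.7052 + 3.3155 + 1.1704 + 0.7696 + 0.2068 = 8.405
Σ x·lx·mx = 24.3648; T = 24.3648/8.405 = 2.89885…
r ≈ ln(R0)/T = ln(8.405)/2.89885… = 0.73437… → 0.734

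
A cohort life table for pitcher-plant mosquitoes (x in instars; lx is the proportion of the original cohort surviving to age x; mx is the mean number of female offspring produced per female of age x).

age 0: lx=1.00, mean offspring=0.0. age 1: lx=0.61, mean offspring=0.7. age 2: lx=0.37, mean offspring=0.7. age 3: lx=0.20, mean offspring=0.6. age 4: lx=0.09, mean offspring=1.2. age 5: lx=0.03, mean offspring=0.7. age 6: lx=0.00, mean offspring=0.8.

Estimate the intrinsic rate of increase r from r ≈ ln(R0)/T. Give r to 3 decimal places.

-0.034

R0 = Σ lx·mx = 0 + 0.427 + 0.259 + 0.12 + 0.108 + 0.021 + 0 = 0.935
Σ x·lx·mx = 1.842; T = 1.842/0.935 = 1.97005…
r ≈ ln(R0)/T = ln(0.935)/1.97005… = -0.03412… → -0.034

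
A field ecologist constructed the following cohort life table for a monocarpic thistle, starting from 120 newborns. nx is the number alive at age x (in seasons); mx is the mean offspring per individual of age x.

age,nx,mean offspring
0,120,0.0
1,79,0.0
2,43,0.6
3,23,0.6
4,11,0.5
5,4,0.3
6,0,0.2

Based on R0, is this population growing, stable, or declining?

declining

lx = nx/n0 = nx/120: 1, 0.65833…, 0.35833…, 0.19167…, 0.09167…, 0.03333…, 0
R0 = Σ lx·mx = 0 + 0 + 0.215… + 0.115… + 0.045833… + 0.01… + 0 = 0.385833…
R0 < 1, so the population is declining.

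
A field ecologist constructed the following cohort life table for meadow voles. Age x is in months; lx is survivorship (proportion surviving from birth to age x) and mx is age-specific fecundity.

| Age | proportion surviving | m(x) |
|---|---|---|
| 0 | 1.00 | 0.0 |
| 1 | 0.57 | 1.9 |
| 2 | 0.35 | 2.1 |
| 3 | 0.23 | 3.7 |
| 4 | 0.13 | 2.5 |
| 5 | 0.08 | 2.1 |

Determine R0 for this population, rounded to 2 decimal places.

lx·mx by age: 0, 1.083, 0.735, 0.851, 0.325, 0.168
R0 = Σ lx·mx = 3.162 → 3.16

3.16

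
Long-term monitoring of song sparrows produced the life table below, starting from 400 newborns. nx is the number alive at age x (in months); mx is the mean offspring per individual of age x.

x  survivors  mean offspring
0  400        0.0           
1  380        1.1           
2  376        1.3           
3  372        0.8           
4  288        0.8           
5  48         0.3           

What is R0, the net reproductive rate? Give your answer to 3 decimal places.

3.623

lx = nx/n0 = nx/400: 1, 0.95, 0.94, 0.93, 0.72, 0.12
lx·mx by age: 0, 1.045, 1.222, 0.744, 0.576, 0.036
R0 = Σ lx·mx = 3.623 → 3.623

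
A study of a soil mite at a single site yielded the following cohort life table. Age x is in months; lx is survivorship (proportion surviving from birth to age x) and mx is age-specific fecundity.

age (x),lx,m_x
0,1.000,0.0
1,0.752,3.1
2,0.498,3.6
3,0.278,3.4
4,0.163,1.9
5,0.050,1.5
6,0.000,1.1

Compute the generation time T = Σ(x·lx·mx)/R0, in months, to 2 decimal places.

1.90

lx·mx: 0, 2.3312, 1.7928, 0.9452, 0.3097, 0.075, 0 → R0 = 5.4539
x·lx·mx: 0, 2.3312, 3.5856, 2.8356, 1.2388, 0.375, 0 → Σ = 10.3662
T = 10.3662 / 5.4539 = 1.900695… → 1.90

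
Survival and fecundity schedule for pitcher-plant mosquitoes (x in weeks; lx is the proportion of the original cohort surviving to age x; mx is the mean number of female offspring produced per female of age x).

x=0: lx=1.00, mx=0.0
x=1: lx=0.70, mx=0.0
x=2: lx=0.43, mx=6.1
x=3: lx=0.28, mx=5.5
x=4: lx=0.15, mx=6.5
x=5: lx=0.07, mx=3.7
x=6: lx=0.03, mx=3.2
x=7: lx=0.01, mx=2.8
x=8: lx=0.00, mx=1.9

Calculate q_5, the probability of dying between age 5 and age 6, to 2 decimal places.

q_5 = (l_5 − l_6) / l_5 = (0.07 − 0.03) / 0.07
     = 0.04 / 0.07 = 0.571429… → 0.57

0.57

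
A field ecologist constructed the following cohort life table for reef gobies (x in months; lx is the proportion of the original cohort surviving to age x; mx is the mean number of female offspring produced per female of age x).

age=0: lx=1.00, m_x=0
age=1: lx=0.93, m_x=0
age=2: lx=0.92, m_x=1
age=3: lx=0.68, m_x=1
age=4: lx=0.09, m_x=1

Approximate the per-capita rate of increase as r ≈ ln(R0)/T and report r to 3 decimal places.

0.209

R0 = Σ lx·mx = 0 + 0 + 0.92 + 0.68 + 0.09 = 1.69
Σ x·lx·mx = 4.24; T = 4.24/1.69 = 2.50888…
r ≈ ln(R0)/T = ln(1.69)/2.50888… = 0.20915… → 0.209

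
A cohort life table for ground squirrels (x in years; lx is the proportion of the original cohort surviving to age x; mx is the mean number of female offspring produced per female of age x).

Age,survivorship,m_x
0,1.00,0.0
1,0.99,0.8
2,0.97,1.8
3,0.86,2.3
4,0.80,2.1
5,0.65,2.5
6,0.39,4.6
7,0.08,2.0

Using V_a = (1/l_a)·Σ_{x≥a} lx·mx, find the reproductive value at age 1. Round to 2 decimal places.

9.87

lx·mx for x ≥ 1: 0.792, 1.746, 1.978, 1.68, 1.625, 1.794, 0.16 → sum = 9.775
V_1 = 9.775 / l_1 = 9.775 / 0.99 = 9.873737… → 9.87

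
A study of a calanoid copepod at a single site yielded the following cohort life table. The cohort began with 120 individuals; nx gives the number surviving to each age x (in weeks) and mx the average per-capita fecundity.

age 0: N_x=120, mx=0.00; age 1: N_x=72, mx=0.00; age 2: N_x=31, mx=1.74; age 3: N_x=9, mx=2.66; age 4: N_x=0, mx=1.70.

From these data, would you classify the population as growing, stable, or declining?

declining

lx = nx/n0 = nx/120: 1, 0.6, 0.25833…, 0.075, 0
R0 = Σ lx·mx = 0 + 0 + 0.4495… + 0.1995 + 0 = 0.649…
R0 < 1, so the population is declining.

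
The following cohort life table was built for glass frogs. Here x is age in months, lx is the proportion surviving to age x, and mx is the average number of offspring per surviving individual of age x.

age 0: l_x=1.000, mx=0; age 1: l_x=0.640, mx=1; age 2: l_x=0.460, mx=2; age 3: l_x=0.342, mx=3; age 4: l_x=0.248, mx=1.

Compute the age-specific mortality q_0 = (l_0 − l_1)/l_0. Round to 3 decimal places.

q_0 = (l_0 − l_1) / l_0 = (1 − 0.64) / 1
     = 0.36 / 1 = 0.36 → 0.360

0.360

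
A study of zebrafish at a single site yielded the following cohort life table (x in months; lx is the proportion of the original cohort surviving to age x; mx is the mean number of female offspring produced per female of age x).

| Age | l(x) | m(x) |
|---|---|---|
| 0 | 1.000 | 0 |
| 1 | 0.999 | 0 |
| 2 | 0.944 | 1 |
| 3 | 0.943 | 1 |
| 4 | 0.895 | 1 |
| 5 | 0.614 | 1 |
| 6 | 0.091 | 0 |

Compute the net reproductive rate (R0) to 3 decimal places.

3.396

lx·mx by age: 0, 0, 0.944, 0.943, 0.895, 0.614, 0
R0 = Σ lx·mx = 3.396 → 3.396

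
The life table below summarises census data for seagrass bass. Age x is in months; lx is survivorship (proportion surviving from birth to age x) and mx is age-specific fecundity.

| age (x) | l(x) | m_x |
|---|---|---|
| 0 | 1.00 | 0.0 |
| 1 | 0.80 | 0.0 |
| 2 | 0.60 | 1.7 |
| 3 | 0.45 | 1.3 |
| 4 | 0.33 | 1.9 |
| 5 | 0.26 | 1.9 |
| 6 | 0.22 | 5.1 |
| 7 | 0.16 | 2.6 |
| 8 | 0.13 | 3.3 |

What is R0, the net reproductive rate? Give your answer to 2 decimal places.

4.69

lx·mx by age: 0, 0, 1.02, 0.585, 0.627, 0.494, 1.122, 0.416, 0.429
R0 = Σ lx·mx = 4.693 → 4.69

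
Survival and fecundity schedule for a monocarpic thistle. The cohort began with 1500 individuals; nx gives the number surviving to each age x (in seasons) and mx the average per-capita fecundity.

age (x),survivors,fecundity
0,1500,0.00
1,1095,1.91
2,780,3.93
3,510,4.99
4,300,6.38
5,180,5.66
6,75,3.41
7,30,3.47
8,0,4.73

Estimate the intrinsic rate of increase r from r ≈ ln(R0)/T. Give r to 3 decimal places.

lx = nx/n0 = nx/1500: 1, 0.73, 0.52, 0.34, 0.2, 0.12, 0.05, 0.02, 0
R0 = Σ lx·mx = 0 + 1.3943 + 2.0436 + 1.6966 + 1.276 + 0.6792 + 0.1705 + 0.0694 + 0 = 7.3296
Σ x·lx·mx = 20.5801; T = 20.5801/7.3296 = 2.80781…
r ≈ ln(R0)/T = ln(7.3296)/2.80781… = 0.70942… → 0.709

0.709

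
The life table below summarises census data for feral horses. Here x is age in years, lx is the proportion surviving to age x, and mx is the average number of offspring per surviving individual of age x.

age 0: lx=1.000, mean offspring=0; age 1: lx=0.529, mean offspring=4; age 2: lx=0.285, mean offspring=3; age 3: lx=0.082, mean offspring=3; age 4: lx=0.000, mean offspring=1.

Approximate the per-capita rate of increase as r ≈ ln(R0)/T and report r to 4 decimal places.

R0 = Σ lx·mx = 0 + 2.116 + 0.855 + 0.246 + 0 = 3.217
Σ x·lx·mx = 4.564; T = 4.564/3.217 = 1.41871…
r ≈ ln(R0)/T = ln(3.217)/1.41871… = 0.823598… → 0.8236

0.8236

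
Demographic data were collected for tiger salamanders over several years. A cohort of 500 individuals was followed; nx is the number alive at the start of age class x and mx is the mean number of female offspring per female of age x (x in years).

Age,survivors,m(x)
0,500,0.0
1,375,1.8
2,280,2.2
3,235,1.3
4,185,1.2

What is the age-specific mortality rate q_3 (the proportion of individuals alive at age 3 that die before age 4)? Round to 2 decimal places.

lx = nx/n0 = nx/500: 1, 0.75, 0.56, 0.47, 0.37
q_3 = (l_3 − l_4) / l_3 = (0.47 − 0.37) / 0.47
     = 0.1 / 0.47 = 0.212766… → 0.21

0.21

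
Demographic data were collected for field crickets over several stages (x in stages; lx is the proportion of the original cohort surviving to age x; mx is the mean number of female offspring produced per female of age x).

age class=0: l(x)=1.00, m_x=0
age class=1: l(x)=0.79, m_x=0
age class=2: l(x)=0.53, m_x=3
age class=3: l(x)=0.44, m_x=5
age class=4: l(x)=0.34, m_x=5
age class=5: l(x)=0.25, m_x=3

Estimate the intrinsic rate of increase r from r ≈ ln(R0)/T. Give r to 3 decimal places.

R0 = Σ lx·mx = 0 + 0 + 1.59 + 2.2 + 1.7 + 0.75 = 6.24
Σ x·lx·mx = 20.33; T = 20.33/6.24 = 3.25801…
r ≈ ln(R0)/T = ln(6.24)/3.25801… = 0.56199… → 0.562

0.562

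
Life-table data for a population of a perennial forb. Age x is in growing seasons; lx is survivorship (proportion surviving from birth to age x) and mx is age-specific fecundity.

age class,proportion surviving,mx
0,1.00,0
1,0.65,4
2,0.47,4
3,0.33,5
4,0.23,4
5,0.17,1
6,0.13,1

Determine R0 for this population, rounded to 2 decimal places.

7.35

lx·mx by age: 0, 2.6, 1.88, 1.65, 0.92, 0.17, 0.13
R0 = Σ lx·mx = 7.35 → 7.35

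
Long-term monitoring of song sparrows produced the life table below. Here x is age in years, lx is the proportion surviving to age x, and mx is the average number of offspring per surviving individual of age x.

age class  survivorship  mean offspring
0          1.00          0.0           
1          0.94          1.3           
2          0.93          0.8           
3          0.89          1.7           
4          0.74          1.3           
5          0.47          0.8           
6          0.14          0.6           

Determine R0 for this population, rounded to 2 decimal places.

4.90

lx·mx by age: 0, 1.222, 0.744, 1.513, 0.962, 0.376, 0.084
R0 = Σ lx·mx = 4.901 → 4.90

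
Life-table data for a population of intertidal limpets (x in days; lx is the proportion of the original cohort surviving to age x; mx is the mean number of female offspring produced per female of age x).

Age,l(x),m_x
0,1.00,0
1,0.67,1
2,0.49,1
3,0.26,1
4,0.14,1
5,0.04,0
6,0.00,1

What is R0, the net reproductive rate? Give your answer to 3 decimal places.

1.560

lx·mx by age: 0, 0.67, 0.49, 0.26, 0.14, 0, 0
R0 = Σ lx·mx = 1.56 → 1.560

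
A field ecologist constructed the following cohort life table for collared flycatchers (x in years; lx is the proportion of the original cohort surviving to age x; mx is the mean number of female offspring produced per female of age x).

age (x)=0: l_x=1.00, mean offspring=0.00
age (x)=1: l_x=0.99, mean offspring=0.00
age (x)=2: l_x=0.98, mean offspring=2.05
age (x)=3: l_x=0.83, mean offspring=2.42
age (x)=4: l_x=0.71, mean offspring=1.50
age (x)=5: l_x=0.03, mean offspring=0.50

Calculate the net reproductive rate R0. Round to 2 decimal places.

5.10

lx·mx by age: 0, 0, 2.009, 2.0086, 1.065, 0.015
R0 = Σ lx·mx = 5.0976 → 5.10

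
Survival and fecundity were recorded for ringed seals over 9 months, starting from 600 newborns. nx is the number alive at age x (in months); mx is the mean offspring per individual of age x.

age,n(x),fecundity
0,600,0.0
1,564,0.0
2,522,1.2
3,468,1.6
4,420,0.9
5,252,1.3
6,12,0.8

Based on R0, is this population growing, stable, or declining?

growing

lx = nx/n0 = nx/600: 1, 0.94, 0.87, 0.78, 0.7, 0.42, 0.02
R0 = Σ lx·mx = 0 + 0 + 1.044 + 1.248 + 0.63 + 0.546 + 0.016 = 3.484
R0 > 1, so the population is growing.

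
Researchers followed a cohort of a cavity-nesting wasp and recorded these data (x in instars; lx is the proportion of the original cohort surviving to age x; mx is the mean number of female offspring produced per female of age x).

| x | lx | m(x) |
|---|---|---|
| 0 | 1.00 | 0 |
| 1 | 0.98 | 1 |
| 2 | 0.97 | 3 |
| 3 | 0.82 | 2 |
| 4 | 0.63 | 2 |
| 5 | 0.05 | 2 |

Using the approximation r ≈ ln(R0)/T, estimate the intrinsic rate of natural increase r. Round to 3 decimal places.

R0 = Σ lx·mx = 0 + 0.98 + 2.91 + 1.64 + 1.26 + 0.1 = 6.89
Σ x·lx·mx = 17.26; T = 17.26/6.89 = 2.50508…
r ≈ ln(R0)/T = ln(6.89)/2.50508… = 0.77046… → 0.770

0.770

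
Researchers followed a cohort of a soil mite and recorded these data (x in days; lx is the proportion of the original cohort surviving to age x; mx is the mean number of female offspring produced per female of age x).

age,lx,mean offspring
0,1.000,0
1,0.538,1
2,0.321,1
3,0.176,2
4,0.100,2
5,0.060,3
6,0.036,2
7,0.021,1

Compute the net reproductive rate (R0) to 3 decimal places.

1.684

lx·mx by age: 0, 0.538, 0.321, 0.352, 0.2, 0.18, 0.072, 0.021
R0 = Σ lx·mx = 1.684 → 1.684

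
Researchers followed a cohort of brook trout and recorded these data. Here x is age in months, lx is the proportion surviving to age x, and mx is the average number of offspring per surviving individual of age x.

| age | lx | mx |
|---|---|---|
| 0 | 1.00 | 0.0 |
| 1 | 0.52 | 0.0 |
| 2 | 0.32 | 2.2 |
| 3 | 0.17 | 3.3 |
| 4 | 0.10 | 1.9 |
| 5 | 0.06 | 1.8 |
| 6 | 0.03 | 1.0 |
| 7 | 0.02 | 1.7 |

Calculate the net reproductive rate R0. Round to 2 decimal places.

lx·mx by age: 0, 0, 0.704, 0.561, 0.19, 0.108, 0.03, 0.034
R0 = Σ lx·mx = 1.627 → 1.63

1.63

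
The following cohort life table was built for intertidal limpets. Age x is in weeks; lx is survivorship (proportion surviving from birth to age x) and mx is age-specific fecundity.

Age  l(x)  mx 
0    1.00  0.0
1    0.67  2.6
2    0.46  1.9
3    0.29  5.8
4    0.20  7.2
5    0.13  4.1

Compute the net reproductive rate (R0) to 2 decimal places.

6.27

lx·mx by age: 0, 1.742, 0.874, 1.682, 1.44, 0.533
R0 = Σ lx·mx = 6.271 → 6.27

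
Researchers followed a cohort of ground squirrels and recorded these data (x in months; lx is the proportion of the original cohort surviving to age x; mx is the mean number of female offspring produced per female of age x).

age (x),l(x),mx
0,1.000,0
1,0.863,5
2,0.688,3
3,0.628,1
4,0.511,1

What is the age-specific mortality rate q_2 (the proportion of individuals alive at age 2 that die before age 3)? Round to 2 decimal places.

0.09

q_2 = (l_2 − l_3) / l_2 = (0.688 − 0.628) / 0.688
     = 0.06 / 0.688 = 0.087209… → 0.09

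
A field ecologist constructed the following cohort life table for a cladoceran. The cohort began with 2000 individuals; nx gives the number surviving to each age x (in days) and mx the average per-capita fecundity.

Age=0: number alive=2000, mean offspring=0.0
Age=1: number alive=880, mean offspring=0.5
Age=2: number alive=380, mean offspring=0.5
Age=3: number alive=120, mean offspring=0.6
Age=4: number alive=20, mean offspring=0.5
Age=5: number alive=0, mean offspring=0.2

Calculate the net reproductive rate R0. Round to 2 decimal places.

0.36

lx = nx/n0 = nx/2000: 1, 0.44, 0.19, 0.06, 0.01, 0
lx·mx by age: 0, 0.22, 0.095, 0.036, 0.005, 0
R0 = Σ lx·mx = 0.356 → 0.36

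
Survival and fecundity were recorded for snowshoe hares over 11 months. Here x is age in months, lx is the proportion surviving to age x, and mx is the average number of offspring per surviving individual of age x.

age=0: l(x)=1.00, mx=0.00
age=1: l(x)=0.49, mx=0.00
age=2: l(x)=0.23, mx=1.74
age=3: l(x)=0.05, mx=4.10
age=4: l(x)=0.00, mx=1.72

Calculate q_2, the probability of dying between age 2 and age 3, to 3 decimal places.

q_2 = (l_2 − l_3) / l_2 = (0.23 − 0.05) / 0.23
     = 0.18 / 0.23 = 0.782609… → 0.783

0.783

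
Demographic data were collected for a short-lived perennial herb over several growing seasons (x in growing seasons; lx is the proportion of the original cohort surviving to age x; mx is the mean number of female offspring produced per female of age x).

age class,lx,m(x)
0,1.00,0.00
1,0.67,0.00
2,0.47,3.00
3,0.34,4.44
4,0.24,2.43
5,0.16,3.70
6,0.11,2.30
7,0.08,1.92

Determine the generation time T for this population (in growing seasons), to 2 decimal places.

3.38

lx·mx: 0, 0, 1.41, 1.5096, 0.5832, 0.592, 0.253, 0.1536 → R0 = 4.5014
x·lx·mx: 0, 0, 2.82, 4.5288, 2.3328, 2.96, 1.518, 1.0752 → Σ = 15.2348
T = 15.2348 / 4.5014 = 3.384458… → 3.38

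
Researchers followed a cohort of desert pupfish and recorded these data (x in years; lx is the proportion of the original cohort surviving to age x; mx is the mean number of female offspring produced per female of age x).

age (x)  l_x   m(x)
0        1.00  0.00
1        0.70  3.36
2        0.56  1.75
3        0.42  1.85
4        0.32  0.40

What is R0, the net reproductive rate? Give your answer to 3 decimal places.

4.237

lx·mx by age: 0, 2.352, 0.98, 0.777, 0.128
R0 = Σ lx·mx = 4.237 → 4.237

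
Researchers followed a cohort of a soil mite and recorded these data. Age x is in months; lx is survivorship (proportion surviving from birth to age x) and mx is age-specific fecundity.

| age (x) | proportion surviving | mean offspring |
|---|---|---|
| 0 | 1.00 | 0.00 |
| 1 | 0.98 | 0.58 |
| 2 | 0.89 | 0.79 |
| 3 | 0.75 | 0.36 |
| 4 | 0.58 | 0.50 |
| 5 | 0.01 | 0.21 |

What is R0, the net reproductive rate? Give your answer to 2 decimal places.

1.83

lx·mx by age: 0, 0.5684, 0.7031, 0.27, 0.29, 0.0021
R0 = Σ lx·mx = 1.8336 → 1.83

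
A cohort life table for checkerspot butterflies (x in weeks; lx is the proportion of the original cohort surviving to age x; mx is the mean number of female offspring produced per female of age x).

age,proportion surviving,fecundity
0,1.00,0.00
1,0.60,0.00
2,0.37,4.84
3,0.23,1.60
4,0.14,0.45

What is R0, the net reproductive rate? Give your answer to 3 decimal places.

lx·mx by age: 0, 0, 1.7908, 0.368, 0.063
R0 = Σ lx·mx = 2.2218 → 2.222

2.222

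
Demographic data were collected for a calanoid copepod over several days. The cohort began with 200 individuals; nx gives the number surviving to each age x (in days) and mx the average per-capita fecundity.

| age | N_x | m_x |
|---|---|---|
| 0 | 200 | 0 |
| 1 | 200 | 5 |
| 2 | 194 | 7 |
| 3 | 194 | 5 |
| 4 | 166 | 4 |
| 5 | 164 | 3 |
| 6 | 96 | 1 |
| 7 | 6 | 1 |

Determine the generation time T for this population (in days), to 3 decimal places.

lx = nx/n0 = nx/200: 1, 1, 0.97, 0.97, 0.83, 0.82, 0.48, 0.03
lx·mx: 0, 5, 6.79, 4.85, 3.32, 2.46, 0.48, 0.03 → R0 = 22.93
x·lx·mx: 0, 5, 13.58, 14.55, 13.28, 12.3, 2.88, 0.21 → Σ = 61.8
T = 61.8 / 22.93 = 2.695159… → 2.695

2.695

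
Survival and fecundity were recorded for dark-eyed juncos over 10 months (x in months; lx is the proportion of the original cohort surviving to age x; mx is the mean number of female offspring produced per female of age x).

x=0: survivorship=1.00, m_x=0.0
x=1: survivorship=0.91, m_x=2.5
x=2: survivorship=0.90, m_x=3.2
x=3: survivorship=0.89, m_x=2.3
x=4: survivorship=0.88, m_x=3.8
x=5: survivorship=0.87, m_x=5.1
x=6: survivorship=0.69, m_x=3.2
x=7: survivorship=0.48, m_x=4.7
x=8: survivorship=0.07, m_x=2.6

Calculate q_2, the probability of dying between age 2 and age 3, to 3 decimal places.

0.011

q_2 = (l_2 − l_3) / l_2 = (0.9 − 0.89) / 0.9
     = 0.01 / 0.9 = 0.011111… → 0.011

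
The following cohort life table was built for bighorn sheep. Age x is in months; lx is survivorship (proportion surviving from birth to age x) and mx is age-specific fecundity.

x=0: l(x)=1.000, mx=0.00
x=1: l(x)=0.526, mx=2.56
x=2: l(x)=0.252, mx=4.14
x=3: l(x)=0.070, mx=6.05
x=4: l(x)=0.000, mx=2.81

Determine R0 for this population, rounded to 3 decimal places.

lx·mx by age: 0, 1.34656, 1.04328, 0.4235, 0
R0 = Σ lx·mx = 2.81334 → 2.813

2.813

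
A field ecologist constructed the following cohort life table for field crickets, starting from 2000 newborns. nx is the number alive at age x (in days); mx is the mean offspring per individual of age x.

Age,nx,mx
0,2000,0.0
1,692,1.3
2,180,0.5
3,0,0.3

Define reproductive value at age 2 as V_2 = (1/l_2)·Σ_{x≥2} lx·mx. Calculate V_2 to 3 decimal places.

0.500

lx = nx/n0 = nx/2000: 1, 0.346, 0.09, 0
lx·mx for x ≥ 2: 0.045, 0 → sum = 0.045
V_2 = 0.045 / l_2 = 0.045 / 0.09 = 0.5 → 0.500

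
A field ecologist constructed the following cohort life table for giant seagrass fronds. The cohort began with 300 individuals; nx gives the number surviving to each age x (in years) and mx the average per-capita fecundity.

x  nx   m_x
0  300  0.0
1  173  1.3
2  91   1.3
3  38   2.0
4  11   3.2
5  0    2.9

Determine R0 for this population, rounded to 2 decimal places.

1.51

lx = nx/n0 = nx/300: 1, 0.57667…, 0.30333…, 0.12667…, 0.03667…, 0
lx·mx by age: 0, 0.749667…, 0.394333…, 0.253333…, 0.117333…, 0
R0 = Σ lx·mx = 1.514667… → 1.51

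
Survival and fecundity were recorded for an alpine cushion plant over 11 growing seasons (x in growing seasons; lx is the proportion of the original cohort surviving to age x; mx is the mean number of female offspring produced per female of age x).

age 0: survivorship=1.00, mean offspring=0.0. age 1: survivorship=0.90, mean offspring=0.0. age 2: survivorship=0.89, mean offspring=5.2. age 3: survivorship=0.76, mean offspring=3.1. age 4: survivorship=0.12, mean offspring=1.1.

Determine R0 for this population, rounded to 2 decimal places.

lx·mx by age: 0, 0, 4.628, 2.356, 0.132
R0 = Σ lx·mx = 7.116 → 7.12

7.12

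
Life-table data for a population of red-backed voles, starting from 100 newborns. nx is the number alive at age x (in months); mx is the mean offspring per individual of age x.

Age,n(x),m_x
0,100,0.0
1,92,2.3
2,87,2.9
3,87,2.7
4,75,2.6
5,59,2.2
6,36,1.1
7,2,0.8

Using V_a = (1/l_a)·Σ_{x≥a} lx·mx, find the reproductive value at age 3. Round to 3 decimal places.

lx = nx/n0 = nx/100: 1, 0.92, 0.87, 0.87, 0.75, 0.59, 0.36, 0.02
lx·mx for x ≥ 3: 2.349, 1.95, 1.298, 0.396, 0.016 → sum = 6.009
V_3 = 6.009 / l_3 = 6.009 / 0.87 = 6.906897… → 6.907

6.907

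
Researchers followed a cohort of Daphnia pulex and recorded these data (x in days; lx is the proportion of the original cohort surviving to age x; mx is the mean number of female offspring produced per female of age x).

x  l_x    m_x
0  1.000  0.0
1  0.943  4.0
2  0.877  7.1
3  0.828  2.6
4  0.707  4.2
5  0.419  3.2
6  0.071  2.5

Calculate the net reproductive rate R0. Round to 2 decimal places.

16.64

lx·mx by age: 0, 3.772, 6.2267, 2.1528, 2.9694, 1.3408, 0.1775
R0 = Σ lx·mx = 16.6392 → 16.64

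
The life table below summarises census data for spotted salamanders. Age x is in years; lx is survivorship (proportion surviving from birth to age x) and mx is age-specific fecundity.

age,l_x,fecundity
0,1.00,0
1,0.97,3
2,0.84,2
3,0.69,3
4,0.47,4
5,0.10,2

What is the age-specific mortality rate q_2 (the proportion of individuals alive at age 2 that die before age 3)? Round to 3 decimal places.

q_2 = (l_2 − l_3) / l_2 = (0.84 − 0.69) / 0.84
     = 0.15 / 0.84 = 0.178571… → 0.179

0.179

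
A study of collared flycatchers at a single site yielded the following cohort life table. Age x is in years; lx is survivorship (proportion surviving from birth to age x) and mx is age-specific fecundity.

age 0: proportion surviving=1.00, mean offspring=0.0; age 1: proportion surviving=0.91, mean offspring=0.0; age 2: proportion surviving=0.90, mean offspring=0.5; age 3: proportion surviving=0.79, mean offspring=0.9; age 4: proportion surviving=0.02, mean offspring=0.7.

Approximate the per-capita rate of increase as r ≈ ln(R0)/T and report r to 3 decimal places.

0.061

R0 = Σ lx·mx = 0 + 0 + 0.45 + 0.711 + 0.014 = 1.175
Σ x·lx·mx = 3.089; T = 3.089/1.175 = 2.62894…
r ≈ ln(R0)/T = ln(1.175)/2.62894… = 0.06134… → 0.061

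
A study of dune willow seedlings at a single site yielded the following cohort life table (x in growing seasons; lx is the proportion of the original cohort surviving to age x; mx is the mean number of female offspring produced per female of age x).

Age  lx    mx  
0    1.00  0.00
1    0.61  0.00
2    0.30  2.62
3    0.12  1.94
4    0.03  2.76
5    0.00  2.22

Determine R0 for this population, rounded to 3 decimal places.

lx·mx by age: 0, 0, 0.786, 0.2328, 0.0828, 0
R0 = Σ lx·mx = 1.1016 → 1.102

1.102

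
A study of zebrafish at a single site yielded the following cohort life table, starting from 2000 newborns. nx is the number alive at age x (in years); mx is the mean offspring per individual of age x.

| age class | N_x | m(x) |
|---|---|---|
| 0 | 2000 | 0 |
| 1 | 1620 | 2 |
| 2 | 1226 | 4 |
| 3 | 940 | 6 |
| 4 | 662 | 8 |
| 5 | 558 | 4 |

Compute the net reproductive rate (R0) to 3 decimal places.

10.656

lx = nx/n0 = nx/2000: 1, 0.81, 0.613, 0.47, 0.331, 0.279
lx·mx by age: 0, 1.62, 2.452, 2.82, 2.648, 1.116
R0 = Σ lx·mx = 10.656 → 10.656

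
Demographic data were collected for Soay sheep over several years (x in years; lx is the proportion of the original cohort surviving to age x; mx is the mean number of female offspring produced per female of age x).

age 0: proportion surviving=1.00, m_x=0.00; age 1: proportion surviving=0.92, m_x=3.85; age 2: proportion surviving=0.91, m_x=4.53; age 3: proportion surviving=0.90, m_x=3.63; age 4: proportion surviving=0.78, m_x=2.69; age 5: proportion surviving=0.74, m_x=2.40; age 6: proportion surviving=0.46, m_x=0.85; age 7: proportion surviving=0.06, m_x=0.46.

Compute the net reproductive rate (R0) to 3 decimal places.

15.224

lx·mx by age: 0, 3.542, 4.1223, 3.267, 2.0982, 1.776, 0.391, 0.0276
R0 = Σ lx·mx = 15.2241 → 15.224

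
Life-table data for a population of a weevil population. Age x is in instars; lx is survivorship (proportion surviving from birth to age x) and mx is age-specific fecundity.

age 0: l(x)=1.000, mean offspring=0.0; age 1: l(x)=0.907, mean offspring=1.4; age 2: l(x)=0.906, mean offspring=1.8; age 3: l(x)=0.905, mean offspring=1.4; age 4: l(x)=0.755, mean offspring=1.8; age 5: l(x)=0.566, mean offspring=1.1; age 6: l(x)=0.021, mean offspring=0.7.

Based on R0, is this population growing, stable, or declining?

R0 = Σ lx·mx = 0 + 1.2698 + 1.6308 + 1.267 + 1.359 + 0.6226 + 0.0147 = 6.1639
R0 > 1, so the population is growing.

growing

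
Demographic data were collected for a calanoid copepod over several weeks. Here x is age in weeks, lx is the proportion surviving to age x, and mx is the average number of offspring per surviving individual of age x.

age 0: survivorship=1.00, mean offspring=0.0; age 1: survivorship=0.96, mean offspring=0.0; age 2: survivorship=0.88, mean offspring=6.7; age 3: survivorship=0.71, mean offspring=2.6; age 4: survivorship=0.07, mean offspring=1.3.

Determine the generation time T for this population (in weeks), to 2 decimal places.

2.26

lx·mx: 0, 0, 5.896, 1.846, 0.091 → R0 = 7.833
x·lx·mx: 0, 0, 11.792, 5.538, 0.364 → Σ = 17.694
T = 17.694 / 7.833 = 2.258905… → 2.26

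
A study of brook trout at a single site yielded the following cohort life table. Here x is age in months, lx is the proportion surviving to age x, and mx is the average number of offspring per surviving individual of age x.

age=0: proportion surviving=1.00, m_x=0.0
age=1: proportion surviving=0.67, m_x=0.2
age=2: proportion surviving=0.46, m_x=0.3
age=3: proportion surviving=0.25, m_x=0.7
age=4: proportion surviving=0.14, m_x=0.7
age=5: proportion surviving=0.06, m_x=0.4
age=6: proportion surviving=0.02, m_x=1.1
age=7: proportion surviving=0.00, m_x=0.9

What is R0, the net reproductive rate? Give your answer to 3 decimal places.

0.591

lx·mx by age: 0, 0.134, 0.138, 0.175, 0.098, 0.024, 0.022, 0
R0 = Σ lx·mx = 0.591 → 0.591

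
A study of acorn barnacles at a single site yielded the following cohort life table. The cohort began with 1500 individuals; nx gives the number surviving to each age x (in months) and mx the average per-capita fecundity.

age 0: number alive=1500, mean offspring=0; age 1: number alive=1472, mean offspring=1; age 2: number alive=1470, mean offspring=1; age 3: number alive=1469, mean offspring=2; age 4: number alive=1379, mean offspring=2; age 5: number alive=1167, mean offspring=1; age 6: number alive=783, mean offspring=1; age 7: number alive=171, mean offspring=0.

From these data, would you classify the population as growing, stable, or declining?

lx = nx/n0 = nx/1500: 1, 0.98133…, 0.98, 0.97933…, 0.91933…, 0.778, 0.522, 0.114
R0 = Σ lx·mx = 0 + 0.981333… + 0.98 + 1.958667… + 1.838667… + 0.778 + 0.522 + 0 = 7.058667…
R0 > 1, so the population is growing.

growing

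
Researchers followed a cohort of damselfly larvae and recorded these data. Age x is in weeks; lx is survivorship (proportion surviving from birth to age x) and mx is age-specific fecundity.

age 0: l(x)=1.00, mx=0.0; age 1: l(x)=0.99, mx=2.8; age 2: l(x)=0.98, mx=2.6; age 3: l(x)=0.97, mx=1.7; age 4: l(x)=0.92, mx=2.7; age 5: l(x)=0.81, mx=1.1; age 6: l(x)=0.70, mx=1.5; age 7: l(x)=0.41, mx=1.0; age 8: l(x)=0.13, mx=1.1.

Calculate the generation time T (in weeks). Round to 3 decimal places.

lx·mx: 0, 2.772, 2.548, 1.649, 2.484, 0.891, 1.05, 0.41, 0.143 → R0 = 11.947
x·lx·mx: 0, 2.772, 5.096, 4.947, 9.936, 4.455, 6.3, 2.87, 1.144 → Σ = 37.52
T = 37.52 / 11.947 = 3.140537… → 3.141

3.141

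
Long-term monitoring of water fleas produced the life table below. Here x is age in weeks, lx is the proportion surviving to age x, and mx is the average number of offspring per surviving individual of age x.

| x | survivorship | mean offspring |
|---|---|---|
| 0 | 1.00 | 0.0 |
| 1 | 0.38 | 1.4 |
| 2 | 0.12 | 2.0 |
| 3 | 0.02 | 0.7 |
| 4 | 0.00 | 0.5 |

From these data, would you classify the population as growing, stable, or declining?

declining

R0 = Σ lx·mx = 0 + 0.532 + 0.24 + 0.014 + 0 = 0.786
R0 < 1, so the population is declining.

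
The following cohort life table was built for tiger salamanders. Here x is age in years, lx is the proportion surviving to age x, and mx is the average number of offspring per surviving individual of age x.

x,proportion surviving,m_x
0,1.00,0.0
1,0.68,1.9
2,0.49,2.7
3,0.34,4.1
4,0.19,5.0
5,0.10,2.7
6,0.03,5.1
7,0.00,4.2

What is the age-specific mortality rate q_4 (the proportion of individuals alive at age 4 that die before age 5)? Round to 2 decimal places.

q_4 = (l_4 − l_5) / l_4 = (0.19 − 0.1) / 0.19
     = 0.09 / 0.19 = 0.473684… → 0.47

0.47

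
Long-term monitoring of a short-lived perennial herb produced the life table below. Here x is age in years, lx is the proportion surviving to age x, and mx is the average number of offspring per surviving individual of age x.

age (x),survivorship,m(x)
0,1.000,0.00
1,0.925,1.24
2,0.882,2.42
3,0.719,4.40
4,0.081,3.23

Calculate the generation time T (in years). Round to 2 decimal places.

2.38

lx·mx: 0, 1.147, 2.13444, 3.1636, 0.26163 → R0 = 6.70667
x·lx·mx: 0, 1.147, 4.26888, 9.4908, 1.04652 → Σ = 15.9532
T = 15.9532 / 6.70667 = 2.378707… → 2.38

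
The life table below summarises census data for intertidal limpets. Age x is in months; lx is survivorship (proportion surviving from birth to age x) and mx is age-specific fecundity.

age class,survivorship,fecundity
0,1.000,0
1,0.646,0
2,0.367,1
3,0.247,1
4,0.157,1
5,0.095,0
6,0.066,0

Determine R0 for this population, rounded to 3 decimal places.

0.771

lx·mx by age: 0, 0, 0.367, 0.247, 0.157, 0, 0
R0 = Σ lx·mx = 0.771 → 0.771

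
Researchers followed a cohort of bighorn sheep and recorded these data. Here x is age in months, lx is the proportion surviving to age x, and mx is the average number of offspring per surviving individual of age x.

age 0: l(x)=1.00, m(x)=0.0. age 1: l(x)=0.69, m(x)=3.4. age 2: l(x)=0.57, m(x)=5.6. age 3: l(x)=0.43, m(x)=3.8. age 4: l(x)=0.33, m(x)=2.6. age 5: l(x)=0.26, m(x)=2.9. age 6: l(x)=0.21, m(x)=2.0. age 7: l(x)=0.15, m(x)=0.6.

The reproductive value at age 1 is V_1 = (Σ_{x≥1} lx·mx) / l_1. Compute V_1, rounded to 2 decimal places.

lx·mx for x ≥ 1: 2.346, 3.192, 1.634, 0.858, 0.754, 0.42, 0.09 → sum = 9.294
V_1 = 9.294 / l_1 = 9.294 / 0.69 = 13.469565… → 13.47

13.47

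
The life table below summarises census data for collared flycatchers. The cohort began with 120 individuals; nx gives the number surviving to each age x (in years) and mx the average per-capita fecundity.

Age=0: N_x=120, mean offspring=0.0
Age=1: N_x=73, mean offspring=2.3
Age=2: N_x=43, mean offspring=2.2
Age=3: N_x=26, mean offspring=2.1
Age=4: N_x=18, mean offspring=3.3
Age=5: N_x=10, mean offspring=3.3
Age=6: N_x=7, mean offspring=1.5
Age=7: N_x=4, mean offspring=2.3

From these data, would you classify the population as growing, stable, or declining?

growing

lx = nx/n0 = nx/120: 1, 0.60833…, 0.35833…, 0.21667…, 0.15, 0.08333…, 0.05833…, 0.03333…
R0 = Σ lx·mx = 0 + 1.399167… + 0.788333… + 0.455… + 0.495 + 0.275… + 0.0875… + 0.076667… = 3.576667…
R0 > 1, so the population is growing.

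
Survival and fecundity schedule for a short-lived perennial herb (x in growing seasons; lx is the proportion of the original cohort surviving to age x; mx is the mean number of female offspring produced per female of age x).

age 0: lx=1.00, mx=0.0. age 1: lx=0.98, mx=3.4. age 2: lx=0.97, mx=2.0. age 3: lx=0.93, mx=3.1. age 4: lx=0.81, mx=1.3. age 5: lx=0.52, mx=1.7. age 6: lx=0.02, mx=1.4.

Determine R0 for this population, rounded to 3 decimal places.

lx·mx by age: 0, 3.332, 1.94, 2.883, 1.053, 0.884, 0.028
R0 = Σ lx·mx = 10.12 → 10.120

10.120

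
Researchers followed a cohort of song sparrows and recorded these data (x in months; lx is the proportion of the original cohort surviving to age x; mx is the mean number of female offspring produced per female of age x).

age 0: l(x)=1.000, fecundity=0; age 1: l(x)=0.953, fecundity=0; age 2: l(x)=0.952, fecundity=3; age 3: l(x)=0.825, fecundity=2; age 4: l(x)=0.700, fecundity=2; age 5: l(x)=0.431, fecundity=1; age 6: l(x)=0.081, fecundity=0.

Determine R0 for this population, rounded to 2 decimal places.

6.34

lx·mx by age: 0, 0, 2.856, 1.65, 1.4, 0.431, 0
R0 = Σ lx·mx = 6.337 → 6.34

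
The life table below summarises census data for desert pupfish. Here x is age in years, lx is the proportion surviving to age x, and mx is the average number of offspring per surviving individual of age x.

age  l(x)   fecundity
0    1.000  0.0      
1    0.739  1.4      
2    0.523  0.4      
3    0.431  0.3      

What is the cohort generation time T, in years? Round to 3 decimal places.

lx·mx: 0, 1.0346, 0.2092, 0.1293 → R0 = 1.3731
x·lx·mx: 0, 1.0346, 0.4184, 0.3879 → Σ = 1.8409
T = 1.8409 / 1.3731 = 1.340689… → 1.341

1.341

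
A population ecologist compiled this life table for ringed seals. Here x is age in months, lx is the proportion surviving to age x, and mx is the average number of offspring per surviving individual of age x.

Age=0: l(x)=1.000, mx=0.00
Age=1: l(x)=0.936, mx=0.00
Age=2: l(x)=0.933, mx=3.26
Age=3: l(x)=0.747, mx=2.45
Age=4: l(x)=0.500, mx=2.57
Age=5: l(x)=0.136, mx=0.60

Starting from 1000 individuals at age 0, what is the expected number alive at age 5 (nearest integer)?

Expected survivors = N0 · l_5 = 1000 × 0.136 = 136 → 136

136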